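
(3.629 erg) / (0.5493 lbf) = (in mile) 9.229e-11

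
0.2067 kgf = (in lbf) 0.4557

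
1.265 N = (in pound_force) 0.2844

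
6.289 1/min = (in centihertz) 10.48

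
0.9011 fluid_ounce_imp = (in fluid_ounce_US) 0.8657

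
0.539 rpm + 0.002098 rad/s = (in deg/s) 3.354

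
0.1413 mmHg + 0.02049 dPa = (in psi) 0.002733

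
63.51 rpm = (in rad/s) 6.651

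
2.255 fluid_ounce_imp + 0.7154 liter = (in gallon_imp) 0.1715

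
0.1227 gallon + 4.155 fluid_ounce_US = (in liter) 0.5873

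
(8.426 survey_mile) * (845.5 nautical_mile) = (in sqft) 2.286e+11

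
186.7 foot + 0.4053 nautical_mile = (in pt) 2.289e+06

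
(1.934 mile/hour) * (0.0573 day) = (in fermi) 4.28e+18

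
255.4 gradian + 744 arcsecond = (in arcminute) 1.38e+04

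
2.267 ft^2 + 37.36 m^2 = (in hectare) 0.003757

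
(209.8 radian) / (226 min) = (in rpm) 0.1477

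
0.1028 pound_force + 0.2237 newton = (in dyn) 6.81e+04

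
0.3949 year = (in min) 2.076e+05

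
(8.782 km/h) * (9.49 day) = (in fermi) 2e+21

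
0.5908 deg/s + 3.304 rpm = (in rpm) 3.402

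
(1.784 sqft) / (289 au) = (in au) 2.563e-26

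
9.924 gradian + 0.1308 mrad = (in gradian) 9.932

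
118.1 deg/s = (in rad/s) 2.061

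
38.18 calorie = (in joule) 159.7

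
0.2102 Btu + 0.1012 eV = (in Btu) 0.2102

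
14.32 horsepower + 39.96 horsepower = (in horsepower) 54.28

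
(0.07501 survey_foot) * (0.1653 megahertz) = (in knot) 7346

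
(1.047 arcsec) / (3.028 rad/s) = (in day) 1.94e-11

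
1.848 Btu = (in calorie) 466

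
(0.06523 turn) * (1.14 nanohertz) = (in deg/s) 2.677e-08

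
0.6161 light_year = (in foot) 1.912e+16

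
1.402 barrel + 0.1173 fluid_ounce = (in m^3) 0.2229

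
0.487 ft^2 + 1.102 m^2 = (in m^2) 1.147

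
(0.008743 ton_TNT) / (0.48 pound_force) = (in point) 4.856e+10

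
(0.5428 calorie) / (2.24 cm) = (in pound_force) 22.79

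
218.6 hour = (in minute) 1.312e+04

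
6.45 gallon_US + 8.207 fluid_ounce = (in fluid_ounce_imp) 867.9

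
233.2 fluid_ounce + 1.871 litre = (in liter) 8.768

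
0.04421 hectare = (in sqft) 4759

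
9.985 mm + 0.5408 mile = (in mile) 0.5408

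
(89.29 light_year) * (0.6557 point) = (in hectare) 1.954e+10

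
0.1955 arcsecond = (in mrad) 0.0009478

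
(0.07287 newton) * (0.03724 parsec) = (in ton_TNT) 2.001e+04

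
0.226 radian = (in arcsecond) 4.662e+04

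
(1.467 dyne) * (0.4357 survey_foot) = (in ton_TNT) 4.656e-16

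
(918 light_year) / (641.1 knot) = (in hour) 7.315e+12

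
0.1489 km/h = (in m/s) 0.04136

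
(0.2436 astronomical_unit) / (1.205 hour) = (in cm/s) 8.401e+08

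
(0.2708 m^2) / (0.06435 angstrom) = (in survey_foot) 1.381e+11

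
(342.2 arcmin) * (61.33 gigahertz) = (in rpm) 5.83e+10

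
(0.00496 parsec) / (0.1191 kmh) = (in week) 7.649e+09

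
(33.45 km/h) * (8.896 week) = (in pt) 1.417e+11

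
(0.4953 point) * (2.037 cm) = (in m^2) 3.559e-06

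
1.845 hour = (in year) 0.0002106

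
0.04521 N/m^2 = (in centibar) 4.521e-05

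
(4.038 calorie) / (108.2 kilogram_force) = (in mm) 15.92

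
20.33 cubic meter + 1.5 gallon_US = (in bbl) 127.9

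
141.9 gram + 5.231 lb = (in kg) 2.515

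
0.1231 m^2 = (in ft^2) 1.325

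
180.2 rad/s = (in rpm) 1721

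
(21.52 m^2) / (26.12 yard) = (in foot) 2.956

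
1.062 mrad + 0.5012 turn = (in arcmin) 1.083e+04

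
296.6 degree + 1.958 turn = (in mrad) 1.748e+04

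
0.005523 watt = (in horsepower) 7.406e-06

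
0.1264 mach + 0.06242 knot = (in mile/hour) 96.35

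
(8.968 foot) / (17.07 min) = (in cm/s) 0.2669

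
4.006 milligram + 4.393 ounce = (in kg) 0.1245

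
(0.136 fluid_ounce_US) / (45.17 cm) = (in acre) 2.2e-09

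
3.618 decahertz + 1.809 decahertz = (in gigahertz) 5.427e-08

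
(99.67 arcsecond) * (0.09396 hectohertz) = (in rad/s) 0.00454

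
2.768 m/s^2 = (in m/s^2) 2.768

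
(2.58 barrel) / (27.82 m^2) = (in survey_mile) 9.162e-06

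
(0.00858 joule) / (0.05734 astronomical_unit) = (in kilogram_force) 1.02e-13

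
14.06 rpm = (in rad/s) 1.472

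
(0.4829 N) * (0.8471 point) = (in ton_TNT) 3.449e-14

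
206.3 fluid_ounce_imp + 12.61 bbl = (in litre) 2011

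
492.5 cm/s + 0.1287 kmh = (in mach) 0.01457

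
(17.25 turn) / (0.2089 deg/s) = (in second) 2.973e+04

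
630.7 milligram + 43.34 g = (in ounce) 1.551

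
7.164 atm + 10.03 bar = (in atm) 17.06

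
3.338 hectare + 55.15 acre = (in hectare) 25.66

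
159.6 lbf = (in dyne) 7.099e+07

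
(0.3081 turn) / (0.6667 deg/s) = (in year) 5.275e-06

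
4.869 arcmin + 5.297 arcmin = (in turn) 0.0004706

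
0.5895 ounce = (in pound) 0.03684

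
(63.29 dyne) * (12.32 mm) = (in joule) 7.797e-06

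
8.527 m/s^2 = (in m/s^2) 8.527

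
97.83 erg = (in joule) 9.783e-06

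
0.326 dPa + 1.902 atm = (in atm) 1.902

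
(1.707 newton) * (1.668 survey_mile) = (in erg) 4.582e+10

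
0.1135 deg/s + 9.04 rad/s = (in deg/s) 518.1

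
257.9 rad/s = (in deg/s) 1.478e+04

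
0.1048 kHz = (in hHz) 1.048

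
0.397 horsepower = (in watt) 296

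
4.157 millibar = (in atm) 0.004103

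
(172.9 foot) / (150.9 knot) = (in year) 2.153e-08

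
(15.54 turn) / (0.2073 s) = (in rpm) 4498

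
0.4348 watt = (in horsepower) 0.0005831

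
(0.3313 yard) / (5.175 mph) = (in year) 4.152e-09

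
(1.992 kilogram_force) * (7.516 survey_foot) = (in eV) 2.793e+20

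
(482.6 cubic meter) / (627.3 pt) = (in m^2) 2181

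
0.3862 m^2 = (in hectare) 3.862e-05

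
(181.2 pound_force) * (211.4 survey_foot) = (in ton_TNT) 1.241e-05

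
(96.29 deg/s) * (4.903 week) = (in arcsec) 1.028e+12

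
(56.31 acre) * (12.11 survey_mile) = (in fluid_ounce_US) 1.502e+14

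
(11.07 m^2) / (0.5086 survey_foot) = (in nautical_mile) 0.03856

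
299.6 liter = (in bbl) 1.884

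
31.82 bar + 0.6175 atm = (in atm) 32.02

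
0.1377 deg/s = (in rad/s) 0.002403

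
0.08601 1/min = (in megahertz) 1.434e-09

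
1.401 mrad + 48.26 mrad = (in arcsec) 1.024e+04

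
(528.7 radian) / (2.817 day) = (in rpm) 0.02074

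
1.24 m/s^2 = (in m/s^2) 1.24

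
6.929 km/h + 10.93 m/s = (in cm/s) 1285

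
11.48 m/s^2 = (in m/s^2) 11.48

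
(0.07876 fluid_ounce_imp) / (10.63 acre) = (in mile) 3.232e-14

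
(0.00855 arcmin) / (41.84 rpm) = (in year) 1.8e-14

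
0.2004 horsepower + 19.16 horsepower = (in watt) 1.444e+04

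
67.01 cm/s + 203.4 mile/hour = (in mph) 204.9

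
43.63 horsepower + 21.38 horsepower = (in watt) 4.848e+04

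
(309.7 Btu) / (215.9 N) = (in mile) 0.9404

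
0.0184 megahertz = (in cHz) 1.84e+06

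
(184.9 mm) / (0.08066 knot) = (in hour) 0.001238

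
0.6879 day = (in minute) 990.6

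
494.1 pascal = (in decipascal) 4941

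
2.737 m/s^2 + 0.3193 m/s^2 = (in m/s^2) 3.056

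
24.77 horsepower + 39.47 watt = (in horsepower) 24.82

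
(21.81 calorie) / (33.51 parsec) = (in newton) 8.825e-17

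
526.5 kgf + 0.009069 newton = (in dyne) 5.163e+08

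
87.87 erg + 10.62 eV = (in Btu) 8.328e-09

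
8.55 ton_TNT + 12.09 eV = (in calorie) 8.55e+09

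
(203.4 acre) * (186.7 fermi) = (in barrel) 9.666e-07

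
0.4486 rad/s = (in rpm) 4.284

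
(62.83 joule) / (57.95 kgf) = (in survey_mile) 6.87e-05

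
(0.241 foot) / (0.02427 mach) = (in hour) 2.469e-06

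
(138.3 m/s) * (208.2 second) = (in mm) 2.879e+07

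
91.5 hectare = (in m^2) 9.15e+05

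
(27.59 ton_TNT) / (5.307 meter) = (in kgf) 2.218e+09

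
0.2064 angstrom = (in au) 1.38e-22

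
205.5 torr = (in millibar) 274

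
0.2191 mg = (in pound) 4.83e-07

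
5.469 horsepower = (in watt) 4078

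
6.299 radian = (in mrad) 6299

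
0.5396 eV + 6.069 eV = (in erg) 1.059e-11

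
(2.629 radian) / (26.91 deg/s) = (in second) 5.598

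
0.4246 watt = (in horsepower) 0.0005694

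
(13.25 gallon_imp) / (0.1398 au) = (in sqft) 3.1e-11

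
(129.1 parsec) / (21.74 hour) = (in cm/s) 5.09e+15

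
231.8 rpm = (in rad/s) 24.27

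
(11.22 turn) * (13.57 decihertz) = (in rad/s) 95.66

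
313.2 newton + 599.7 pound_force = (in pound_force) 670.1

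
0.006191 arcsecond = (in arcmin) 0.0001032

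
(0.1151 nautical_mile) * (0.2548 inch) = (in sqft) 14.85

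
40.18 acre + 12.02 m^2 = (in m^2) 1.626e+05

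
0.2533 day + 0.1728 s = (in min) 364.8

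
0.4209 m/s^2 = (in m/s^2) 0.4209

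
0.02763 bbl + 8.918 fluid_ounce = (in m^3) 0.004657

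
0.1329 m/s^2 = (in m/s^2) 0.1329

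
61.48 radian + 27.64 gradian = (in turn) 9.854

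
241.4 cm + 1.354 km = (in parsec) 4.396e-14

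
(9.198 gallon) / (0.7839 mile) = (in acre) 6.82e-09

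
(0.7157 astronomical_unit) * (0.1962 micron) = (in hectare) 2.101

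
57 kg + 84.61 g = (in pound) 125.9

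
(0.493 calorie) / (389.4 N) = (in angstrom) 5.297e+07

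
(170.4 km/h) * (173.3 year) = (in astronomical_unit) 1.729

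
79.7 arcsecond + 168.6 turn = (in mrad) 1.059e+06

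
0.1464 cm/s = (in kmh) 0.00527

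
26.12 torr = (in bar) 0.03482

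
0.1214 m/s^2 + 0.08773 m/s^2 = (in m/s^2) 0.2091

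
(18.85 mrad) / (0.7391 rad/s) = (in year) 8.087e-10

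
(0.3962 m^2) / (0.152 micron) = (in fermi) 2.607e+21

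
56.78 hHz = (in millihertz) 5.678e+06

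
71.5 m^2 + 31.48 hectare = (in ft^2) 3.389e+06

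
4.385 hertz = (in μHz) 4.385e+06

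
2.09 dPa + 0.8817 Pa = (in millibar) 0.01091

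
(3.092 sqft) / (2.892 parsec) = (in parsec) 1.043e-34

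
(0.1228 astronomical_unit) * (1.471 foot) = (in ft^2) 8.866e+10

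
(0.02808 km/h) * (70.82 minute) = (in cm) 3314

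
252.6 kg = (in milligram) 2.526e+08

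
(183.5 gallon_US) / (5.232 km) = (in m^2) 0.0001328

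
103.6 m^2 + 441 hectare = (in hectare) 441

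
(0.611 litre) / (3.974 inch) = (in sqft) 0.06516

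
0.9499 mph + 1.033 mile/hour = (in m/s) 0.8864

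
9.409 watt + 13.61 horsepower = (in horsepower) 13.62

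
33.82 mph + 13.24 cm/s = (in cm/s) 1525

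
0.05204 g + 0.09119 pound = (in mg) 4.142e+04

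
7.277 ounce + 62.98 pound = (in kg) 28.77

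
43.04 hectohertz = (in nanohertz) 4.304e+12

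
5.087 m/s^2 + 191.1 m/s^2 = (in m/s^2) 196.2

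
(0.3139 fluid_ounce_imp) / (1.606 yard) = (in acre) 1.501e-09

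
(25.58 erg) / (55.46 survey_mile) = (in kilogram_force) 2.922e-12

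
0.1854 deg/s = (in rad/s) 0.003236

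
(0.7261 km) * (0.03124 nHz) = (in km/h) 8.166e-08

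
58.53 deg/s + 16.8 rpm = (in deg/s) 159.3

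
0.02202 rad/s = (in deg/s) 1.262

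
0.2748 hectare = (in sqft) 2.958e+04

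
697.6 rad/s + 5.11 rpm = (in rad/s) 698.1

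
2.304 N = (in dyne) 2.304e+05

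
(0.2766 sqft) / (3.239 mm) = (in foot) 26.03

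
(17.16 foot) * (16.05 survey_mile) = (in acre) 33.38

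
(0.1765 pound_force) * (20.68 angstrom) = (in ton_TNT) 3.881e-19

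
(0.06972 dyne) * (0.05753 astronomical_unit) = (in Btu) 5.687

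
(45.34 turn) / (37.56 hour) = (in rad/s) 0.002107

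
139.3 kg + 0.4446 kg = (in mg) 1.397e+08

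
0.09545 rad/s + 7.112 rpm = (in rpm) 8.023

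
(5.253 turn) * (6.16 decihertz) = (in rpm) 194.2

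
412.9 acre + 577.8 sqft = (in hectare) 167.1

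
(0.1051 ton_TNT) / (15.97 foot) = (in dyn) 9.034e+12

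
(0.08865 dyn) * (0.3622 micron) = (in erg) 3.211e-06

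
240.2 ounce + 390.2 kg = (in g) 3.97e+05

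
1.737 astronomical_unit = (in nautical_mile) 1.403e+08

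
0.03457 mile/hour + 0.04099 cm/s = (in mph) 0.03549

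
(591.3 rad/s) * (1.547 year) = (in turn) 4.591e+09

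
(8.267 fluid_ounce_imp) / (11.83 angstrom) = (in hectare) 19.86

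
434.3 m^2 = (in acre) 0.1073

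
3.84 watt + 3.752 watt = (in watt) 7.592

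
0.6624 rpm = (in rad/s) 0.06937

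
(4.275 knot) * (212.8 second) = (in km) 0.468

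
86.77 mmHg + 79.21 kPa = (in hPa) 907.8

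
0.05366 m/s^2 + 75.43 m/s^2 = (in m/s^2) 75.48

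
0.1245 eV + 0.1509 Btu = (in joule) 159.2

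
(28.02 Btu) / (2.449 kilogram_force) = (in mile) 0.7649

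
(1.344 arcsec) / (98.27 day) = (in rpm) 7.328e-12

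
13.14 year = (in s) 4.144e+08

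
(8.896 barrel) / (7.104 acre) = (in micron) 49.2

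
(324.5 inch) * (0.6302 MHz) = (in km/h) 1.87e+07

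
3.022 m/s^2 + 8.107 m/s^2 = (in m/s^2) 11.13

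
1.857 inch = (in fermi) 4.717e+13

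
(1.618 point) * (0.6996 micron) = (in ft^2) 4.298e-09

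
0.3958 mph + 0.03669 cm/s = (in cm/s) 17.73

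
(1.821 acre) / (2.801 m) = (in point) 7.458e+06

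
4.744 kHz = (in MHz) 0.004744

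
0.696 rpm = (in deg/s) 4.176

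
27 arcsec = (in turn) 2.083e-05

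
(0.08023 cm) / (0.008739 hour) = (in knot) 4.957e-05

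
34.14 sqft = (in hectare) 0.0003172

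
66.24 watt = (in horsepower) 0.08883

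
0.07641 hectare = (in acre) 0.1888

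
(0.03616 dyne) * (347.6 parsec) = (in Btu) 3.676e+09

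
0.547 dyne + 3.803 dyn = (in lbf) 9.779e-06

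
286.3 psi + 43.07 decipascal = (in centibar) 1974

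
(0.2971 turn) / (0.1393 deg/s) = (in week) 0.00127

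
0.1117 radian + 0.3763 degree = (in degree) 6.776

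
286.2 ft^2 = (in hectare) 0.002659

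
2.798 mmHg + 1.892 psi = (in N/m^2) 1.342e+04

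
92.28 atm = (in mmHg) 7.013e+04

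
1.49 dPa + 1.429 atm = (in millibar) 1448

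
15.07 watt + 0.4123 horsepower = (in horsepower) 0.4325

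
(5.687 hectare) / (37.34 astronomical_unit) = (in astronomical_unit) 6.805e-20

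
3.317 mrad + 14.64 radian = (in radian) 14.64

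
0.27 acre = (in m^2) 1093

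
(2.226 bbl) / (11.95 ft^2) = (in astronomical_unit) 2.131e-12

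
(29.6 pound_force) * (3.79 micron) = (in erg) 4990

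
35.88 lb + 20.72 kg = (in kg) 36.99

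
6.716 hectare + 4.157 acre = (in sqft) 9.04e+05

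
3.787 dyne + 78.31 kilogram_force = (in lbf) 172.6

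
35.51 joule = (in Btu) 0.03366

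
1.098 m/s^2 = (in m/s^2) 1.098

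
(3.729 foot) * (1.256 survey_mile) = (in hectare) 0.2297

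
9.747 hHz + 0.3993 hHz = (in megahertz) 0.001015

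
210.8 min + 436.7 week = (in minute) 4.402e+06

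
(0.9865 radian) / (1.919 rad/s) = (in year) 1.63e-08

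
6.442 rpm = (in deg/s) 38.65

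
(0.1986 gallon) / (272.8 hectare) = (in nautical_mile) 1.488e-13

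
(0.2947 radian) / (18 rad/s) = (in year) 5.192e-10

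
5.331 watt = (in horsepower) 0.007149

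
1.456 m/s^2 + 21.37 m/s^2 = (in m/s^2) 22.83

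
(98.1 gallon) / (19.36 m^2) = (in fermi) 1.918e+13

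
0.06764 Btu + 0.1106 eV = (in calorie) 17.06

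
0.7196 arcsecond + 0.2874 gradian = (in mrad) 4.518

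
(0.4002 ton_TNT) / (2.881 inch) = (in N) 2.288e+10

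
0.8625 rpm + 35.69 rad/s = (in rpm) 341.7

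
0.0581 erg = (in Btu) 5.507e-12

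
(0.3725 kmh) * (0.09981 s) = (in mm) 10.33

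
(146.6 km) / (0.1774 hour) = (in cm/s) 2.296e+04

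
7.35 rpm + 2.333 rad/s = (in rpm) 29.63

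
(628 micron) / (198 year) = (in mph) 2.25e-13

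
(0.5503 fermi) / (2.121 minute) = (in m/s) 4.324e-18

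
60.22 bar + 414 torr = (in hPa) 6.077e+04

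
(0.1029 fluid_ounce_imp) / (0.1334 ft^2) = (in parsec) 7.645e-21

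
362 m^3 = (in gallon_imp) 7.963e+04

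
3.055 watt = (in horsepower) 0.004097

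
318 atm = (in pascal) 3.222e+07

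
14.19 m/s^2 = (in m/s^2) 14.19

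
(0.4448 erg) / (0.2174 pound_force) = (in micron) 0.046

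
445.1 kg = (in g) 4.451e+05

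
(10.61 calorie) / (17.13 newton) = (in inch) 102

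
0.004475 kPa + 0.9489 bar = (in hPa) 948.9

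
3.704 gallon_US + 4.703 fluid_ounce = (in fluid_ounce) 478.8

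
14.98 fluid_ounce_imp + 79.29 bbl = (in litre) 1.261e+04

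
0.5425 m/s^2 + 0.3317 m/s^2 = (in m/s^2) 0.8742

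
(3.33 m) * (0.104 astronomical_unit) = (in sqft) 5.577e+11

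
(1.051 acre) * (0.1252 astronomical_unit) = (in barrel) 5.011e+14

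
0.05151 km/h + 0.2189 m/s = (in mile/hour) 0.5217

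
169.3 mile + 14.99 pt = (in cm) 2.725e+07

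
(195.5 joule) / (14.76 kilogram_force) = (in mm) 1351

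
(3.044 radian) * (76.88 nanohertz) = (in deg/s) 1.341e-05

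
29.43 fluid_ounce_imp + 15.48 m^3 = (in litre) 1.548e+04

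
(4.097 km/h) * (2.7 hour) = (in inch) 4.355e+05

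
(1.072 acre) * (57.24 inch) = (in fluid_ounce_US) 2.133e+08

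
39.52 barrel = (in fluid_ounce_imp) 2.211e+05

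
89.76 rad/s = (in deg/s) 5143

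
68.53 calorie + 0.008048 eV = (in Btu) 0.2718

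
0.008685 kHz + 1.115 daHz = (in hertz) 19.84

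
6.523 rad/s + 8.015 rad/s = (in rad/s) 14.54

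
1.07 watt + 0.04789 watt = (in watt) 1.118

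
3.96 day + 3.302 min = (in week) 0.566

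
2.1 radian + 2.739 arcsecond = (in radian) 2.1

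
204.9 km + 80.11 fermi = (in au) 1.37e-06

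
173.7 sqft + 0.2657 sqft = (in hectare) 0.001616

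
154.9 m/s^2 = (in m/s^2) 154.9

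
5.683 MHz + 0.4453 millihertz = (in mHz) 5.683e+09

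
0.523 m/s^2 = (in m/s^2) 0.523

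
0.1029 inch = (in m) 0.002614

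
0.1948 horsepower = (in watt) 145.3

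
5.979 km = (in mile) 3.715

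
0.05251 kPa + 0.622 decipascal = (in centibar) 0.05257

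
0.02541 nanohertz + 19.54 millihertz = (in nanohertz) 1.954e+07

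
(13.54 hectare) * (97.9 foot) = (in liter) 4.04e+09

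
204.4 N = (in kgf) 20.84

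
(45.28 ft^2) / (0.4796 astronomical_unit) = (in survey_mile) 3.643e-14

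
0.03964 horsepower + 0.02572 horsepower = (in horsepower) 0.06536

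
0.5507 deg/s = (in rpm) 0.09178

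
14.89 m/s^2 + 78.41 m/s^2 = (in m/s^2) 93.3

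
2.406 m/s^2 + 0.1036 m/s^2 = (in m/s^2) 2.51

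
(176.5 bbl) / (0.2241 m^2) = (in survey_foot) 410.8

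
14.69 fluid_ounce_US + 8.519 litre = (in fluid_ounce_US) 302.8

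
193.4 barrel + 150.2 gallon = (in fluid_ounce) 1.059e+06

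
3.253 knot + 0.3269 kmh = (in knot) 3.43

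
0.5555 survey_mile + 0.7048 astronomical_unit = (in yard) 1.153e+11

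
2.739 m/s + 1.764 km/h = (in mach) 0.009483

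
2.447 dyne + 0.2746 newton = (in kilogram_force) 0.028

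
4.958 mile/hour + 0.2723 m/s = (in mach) 0.007309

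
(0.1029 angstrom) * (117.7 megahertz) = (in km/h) 0.00436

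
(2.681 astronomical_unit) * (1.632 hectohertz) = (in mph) 1.464e+14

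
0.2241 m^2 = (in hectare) 2.241e-05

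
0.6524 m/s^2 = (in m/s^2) 0.6524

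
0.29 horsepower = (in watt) 216.3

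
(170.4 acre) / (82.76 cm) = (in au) 5.57e-06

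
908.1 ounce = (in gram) 2.574e+04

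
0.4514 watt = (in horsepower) 0.0006053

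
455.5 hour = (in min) 2.733e+04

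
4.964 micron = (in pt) 0.01407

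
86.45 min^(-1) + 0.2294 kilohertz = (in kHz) 0.2308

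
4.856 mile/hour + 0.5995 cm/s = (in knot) 4.231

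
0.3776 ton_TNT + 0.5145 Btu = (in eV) 9.861e+27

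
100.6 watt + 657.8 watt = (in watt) 758.4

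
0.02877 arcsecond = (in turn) 2.22e-08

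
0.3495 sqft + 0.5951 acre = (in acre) 0.5951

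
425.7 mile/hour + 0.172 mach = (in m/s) 248.9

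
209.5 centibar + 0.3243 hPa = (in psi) 30.39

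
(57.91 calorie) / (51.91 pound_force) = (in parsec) 3.401e-17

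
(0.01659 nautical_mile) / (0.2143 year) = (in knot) 8.837e-06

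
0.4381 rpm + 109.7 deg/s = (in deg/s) 112.3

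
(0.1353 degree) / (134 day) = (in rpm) 1.948e-09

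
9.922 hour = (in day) 0.4134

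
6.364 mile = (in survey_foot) 3.36e+04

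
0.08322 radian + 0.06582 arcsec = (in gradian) 5.298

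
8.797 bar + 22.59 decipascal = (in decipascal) 8.797e+06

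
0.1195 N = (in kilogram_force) 0.01219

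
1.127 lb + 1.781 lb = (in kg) 1.319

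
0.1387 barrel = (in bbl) 0.1387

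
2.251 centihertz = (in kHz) 2.251e-05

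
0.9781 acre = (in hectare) 0.3958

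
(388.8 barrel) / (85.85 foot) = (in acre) 0.0005837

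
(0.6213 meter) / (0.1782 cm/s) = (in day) 0.004035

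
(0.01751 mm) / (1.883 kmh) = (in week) 5.535e-11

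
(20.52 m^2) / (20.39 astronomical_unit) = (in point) 1.907e-08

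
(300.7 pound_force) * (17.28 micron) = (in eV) 1.443e+17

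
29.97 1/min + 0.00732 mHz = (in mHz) 499.5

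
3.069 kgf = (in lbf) 6.766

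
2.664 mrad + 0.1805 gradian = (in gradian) 0.3501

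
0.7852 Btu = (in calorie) 198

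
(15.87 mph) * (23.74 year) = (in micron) 5.311e+15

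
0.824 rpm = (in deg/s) 4.944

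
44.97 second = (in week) 7.436e-05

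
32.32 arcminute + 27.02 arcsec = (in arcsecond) 1966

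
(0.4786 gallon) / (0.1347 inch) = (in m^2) 0.5295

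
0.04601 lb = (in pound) 0.04601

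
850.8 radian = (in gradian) 5.416e+04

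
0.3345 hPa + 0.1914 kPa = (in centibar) 0.2248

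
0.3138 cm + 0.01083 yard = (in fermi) 1.304e+13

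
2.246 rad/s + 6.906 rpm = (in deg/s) 170.1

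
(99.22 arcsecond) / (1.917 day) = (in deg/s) 1.664e-07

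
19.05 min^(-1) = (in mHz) 317.5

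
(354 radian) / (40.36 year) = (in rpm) 2.656e-06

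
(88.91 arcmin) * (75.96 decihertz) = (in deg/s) 11.26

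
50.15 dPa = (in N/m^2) 5.015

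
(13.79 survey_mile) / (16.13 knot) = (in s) 2674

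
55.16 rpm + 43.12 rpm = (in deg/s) 589.7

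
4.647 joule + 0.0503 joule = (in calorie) 1.123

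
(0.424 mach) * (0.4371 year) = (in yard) 2.176e+09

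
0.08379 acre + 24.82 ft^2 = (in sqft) 3675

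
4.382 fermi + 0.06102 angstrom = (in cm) 6.106e-10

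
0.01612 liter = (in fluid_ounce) 0.5451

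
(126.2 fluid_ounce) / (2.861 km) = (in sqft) 1.404e-05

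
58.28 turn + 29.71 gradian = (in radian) 366.7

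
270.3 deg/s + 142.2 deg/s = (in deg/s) 412.5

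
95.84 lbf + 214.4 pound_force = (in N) 1380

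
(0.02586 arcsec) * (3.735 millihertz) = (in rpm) 4.472e-09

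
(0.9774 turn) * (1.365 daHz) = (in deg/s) 4803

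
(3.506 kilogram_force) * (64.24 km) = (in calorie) 5.279e+05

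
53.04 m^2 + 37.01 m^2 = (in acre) 0.02225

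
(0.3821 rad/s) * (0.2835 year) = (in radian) 3.416e+06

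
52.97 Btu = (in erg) 5.589e+11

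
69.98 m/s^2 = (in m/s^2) 69.98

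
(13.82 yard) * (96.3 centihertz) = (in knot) 23.66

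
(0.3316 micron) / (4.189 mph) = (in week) 2.928e-13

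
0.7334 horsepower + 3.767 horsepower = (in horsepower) 4.5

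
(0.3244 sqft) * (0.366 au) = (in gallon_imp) 3.63e+11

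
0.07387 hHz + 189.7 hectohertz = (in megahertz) 0.01898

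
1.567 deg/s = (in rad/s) 0.02735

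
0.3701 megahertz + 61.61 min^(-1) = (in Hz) 3.701e+05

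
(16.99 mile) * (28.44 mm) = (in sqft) 8370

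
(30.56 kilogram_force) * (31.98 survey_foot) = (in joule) 2921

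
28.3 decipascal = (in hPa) 0.0283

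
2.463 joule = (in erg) 2.463e+07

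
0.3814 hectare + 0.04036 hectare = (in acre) 1.042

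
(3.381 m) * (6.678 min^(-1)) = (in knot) 0.7315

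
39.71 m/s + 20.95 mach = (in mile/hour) 1.605e+04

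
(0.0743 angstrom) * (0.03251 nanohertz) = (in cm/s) 2.415e-20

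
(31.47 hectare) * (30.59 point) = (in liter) 3.396e+06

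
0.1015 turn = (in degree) 36.54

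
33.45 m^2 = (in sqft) 360.1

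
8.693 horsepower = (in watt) 6482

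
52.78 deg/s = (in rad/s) 0.9212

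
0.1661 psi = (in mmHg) 8.59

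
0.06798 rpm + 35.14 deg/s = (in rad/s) 0.6204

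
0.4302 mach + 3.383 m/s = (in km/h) 539.5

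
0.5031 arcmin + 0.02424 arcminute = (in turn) 2.441e-05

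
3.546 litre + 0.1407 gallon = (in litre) 4.079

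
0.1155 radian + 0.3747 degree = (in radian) 0.122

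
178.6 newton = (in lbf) 40.15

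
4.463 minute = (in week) 0.0004428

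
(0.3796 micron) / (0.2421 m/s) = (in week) 2.593e-12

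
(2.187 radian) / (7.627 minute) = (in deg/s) 0.2738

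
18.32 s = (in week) 3.029e-05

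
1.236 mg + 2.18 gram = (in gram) 2.181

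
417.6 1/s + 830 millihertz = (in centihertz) 4.184e+04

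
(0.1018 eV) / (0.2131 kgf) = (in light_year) 8.25e-37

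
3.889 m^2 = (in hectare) 0.0003889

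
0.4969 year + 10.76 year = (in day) 4109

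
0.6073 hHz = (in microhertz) 6.073e+07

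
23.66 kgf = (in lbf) 52.16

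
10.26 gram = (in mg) 1.026e+04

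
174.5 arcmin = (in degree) 2.908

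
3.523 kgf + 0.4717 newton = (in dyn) 3.502e+06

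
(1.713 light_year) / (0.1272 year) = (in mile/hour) 9.037e+09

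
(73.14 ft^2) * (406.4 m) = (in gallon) 7.295e+05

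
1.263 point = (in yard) 0.0004873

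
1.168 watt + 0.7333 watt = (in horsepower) 0.00255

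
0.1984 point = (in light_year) 7.398e-21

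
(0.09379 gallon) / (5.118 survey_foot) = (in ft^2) 0.00245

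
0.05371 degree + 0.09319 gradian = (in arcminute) 8.255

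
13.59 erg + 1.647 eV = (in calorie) 3.248e-07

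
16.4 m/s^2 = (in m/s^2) 16.4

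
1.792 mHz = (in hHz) 1.792e-05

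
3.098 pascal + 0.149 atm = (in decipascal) 1.51e+05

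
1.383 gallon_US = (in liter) 5.235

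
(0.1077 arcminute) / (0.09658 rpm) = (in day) 3.585e-08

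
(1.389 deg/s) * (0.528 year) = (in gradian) 2.57e+07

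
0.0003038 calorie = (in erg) 1.271e+04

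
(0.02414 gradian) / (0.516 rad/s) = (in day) 8.505e-09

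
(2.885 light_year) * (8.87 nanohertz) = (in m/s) 2.421e+08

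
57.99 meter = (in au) 3.876e-10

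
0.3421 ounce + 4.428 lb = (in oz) 71.19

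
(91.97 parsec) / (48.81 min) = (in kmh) 3.489e+15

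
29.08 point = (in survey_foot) 0.03366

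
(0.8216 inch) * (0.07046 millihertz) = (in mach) 4.318e-09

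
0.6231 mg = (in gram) 0.0006231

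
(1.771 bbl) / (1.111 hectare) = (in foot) 8.315e-05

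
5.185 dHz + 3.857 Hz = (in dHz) 43.76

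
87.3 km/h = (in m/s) 24.25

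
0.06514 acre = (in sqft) 2837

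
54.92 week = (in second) 3.322e+07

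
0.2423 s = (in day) 2.804e-06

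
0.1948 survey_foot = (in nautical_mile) 3.206e-05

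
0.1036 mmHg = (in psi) 0.002003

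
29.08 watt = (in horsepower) 0.039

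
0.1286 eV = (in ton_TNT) 4.924e-30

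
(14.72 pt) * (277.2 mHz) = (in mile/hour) 0.00322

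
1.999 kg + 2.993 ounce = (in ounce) 73.51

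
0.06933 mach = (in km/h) 84.98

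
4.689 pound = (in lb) 4.689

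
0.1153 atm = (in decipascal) 1.168e+05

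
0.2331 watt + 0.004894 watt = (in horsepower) 0.0003192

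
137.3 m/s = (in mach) 0.4032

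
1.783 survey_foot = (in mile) 0.0003377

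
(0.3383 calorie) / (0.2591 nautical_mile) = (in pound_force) 0.0006631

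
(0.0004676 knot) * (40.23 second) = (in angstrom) 9.677e+07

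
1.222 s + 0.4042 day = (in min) 582.1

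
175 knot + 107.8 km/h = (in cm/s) 1.2e+04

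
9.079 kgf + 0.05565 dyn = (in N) 89.03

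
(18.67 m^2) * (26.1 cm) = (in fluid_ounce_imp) 1.715e+05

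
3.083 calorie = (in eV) 8.051e+19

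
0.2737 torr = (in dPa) 364.9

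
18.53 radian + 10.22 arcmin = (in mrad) 1.853e+04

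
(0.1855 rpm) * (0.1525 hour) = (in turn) 1.697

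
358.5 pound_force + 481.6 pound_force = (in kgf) 381.1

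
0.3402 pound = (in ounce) 5.443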